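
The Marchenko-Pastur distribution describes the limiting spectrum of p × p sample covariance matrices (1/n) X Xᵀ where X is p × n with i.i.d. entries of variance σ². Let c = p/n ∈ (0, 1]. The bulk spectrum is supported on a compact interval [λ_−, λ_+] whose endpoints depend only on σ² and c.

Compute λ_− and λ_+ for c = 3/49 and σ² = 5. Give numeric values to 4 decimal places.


c = 3/49 = 0.061224; √c = 0.247436.
λ_− = σ² (1 − √c)² = 5 · (1 − 0.247436)² = 5 · (0.752564)² = 2.831764.
λ_+ = σ² (1 + √c)² = 5 · (1 + 0.247436)² = 5 · (1.247436)² = 7.780481.

Rounded to 4 decimal places: λ_− ≈ 2.8318, λ_+ ≈ 7.7805.


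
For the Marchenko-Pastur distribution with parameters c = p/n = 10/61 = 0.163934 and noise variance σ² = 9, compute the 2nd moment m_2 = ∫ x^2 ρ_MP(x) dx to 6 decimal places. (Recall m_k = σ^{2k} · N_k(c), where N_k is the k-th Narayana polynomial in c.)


E[X²] = σ⁴ (1 + c) (second MP moment). With σ² = 9 (so σ⁴ = 81) and c = 10/61 = 0.163934: E[X²] = 81 · (1 + 0.163934) = 81 · 1.163934.

So E[X^2] = 94.278689.


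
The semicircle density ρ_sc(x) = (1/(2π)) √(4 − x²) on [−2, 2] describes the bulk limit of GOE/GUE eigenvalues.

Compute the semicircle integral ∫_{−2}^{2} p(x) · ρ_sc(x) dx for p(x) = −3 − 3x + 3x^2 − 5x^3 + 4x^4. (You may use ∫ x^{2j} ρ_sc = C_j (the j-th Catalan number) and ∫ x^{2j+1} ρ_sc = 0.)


Write p(x) = Σ a_i x^i, split into monomials and integrate each against ρ_sc separately.
Using ∫ x^{2j} ρ_sc = C_j = (1/(j+1)) C(2j, j) (Catalan numbers) and ∫ x^{2j+1} ρ_sc = 0 (odd monomials vanish by symmetry):
  i = 0 (even): a_0 · C_{0} = -3 · 1 = -3
  i = 1 (odd): ∫ x^1 ρ_sc = 0 (vanishes)
  i = 2 (even): a_2 · C_{1} = 3 · 1 = 3
  i = 3 (odd): ∫ x^3 ρ_sc = 0 (vanishes)
  i = 4 (even): a_4 · C_{2} = 4 · 2 = 8

Summing the contributions: ∫_{−2}^{2} p(x) ρ_sc(x) dx = (-3) + 3 + 8 = 8.


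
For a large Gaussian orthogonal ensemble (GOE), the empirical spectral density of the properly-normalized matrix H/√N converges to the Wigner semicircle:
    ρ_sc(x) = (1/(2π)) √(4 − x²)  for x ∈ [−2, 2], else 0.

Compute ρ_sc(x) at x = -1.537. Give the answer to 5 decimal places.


ρ_sc(x) = (1/(2π)) √(4 − x²). With x = -1.537:
  4 − x² = 4 − (-1.537)² = 4 − 2.362369 = 1.637631.
  √(4 − x²) = 1.279700.
  1/(2π) = 0.159155.
  ρ_sc(-1.537) = 0.159155 · 1.279700 = 0.203671.

Rounded to 5 decimal places: ρ_sc(-1.537) ≈ 0.20367.


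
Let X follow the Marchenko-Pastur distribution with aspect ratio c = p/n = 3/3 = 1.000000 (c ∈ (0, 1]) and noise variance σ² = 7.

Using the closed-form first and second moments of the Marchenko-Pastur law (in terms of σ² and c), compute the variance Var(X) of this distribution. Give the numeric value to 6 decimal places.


Recall the MP moments m_1 = E[X] = σ² and m_2 = E[X²] = σ⁴ (1 + c).
m_1 = E[X] = σ² = 7, so m_1² = 49.
m_2 = E[X²] = σ⁴ (1 + c) = 49 · (1 + 1.000000) = 49 · 2.000000 = 98.000000.
(Note m_2 − m_1² simplifies to c · σ⁴ = 1.000000 · 49.)

Var(X) = m_2 − m_1² = 98.000000 − 49 = 49.000000.


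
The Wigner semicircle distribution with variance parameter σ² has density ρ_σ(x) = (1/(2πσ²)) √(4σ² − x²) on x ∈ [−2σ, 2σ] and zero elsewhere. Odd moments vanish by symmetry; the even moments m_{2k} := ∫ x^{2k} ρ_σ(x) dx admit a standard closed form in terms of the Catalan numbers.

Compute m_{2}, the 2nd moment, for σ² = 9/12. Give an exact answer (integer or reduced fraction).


By the scaled semicircle moment identity, m_{2k} = σ^{2k} · C_k with k = 1.
C_1 = (1/(k+1)) · C(2k, k) = (1/2) · C(2, 1) = (1/2) · 2 = 1.
σ^{2k} = (σ²)^k = (9/12)^1 = 3/4.

Therefore m_{2} = σ^{2} · C_1 = (3/4) · 1 = 3/4.


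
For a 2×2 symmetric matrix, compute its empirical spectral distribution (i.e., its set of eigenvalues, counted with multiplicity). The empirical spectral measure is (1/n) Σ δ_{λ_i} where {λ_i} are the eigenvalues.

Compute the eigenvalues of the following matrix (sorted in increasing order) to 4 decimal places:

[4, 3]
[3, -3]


Since M is real symmetric, both eigenvalues are real; they are the roots of det(λI − M) = λ² − (tr M) λ + det M.
tr M = 4 + (-3) = 1.
det M = 4·(-3) − 3² = -12 − 9 = -21.
Characteristic polynomial: λ² − λ − 21 = 0.
Discriminant Δ = (tr M)² − 4·det M = 1 − (-84) = 85; √Δ = 9.219544.
λ = (tr M ± √Δ)/2 = (1 ± 9.219544)/2, giving (tr M − √Δ)/2 = -4.1098 and (tr M + √Δ)/2 = 5.1098.

Eigenvalues sorted in increasing order: [-4.1098, 5.1098].


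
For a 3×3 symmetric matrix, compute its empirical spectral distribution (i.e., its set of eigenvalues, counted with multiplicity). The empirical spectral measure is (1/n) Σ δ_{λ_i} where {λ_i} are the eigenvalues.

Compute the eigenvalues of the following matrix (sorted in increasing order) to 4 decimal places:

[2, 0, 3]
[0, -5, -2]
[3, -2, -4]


Since M is real symmetric, all three eigenvalues are real; they are the roots of det(λI − M) = λ³ − (tr M) λ² + s λ − det M, where s is the sum of the principal 2×2 minors.
tr M = 2 + (-5) + (-4) = -7.
s = (2·(-5) − 0²) + (2·(-4) − 3²) + ((-5)·(-4) − (-2)²) = -10 + (-17) + 16 = -11.
det M (expand along row 1) = 2·16 − 0·6 + 3·15 = 77.
Characteristic polynomial: λ³ + 7λ² − 11λ − 77 = 0.
Substitute λ = y + (tr M)/3 = y − 2.333333 to remove the quadratic term: y³ + p·y + q = 0 with p = s − (tr M)²/3 = -27.333333 and q = −2(tr M)³/27 + (tr M)·s/3 − det M = -25.925926.
Three real roots ⇒ use the trigonometric (Viète) form: r = 2√(−p/3) = 6.036923, φ = arccos(3q/(p·r)) = arccos(0.471354) = 1.079971 rad.
y_k = r·cos(φ/3 − 2πk/3) for k = 0, 1, 2 gives y = 5.649958, -0.983291, -4.666667.
λ_k = y_k − 2.333333 gives λ = 3.3166, -3.3166, -7.0000 (check: the sum is -7.0000 = tr M).

Eigenvalues sorted in increasing order: [-7.0000, -3.3166, 3.3166].


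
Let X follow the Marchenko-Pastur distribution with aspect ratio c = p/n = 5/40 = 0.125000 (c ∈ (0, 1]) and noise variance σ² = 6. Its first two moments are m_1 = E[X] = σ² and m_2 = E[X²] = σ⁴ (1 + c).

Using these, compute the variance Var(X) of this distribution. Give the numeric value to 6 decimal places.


m_1 = E[X] = σ² = 6, so m_1² = 36.
m_2 = E[X²] = σ⁴ (1 + c) = 36 · (1 + 0.125000) = 36 · 1.125000 = 40.500000.
(Note m_2 − m_1² simplifies to c · σ⁴ = 0.125000 · 36.)

Var(X) = m_2 − m_1² = 40.500000 − 36 = 4.500000.


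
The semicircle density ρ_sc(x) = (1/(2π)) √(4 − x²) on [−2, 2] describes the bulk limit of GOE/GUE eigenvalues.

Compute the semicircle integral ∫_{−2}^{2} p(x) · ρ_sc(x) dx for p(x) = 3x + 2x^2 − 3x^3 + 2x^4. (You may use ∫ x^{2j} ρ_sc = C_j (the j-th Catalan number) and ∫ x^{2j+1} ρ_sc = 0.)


Write p(x) = Σ a_i x^i, split into monomials and integrate each against ρ_sc separately.
Using ∫ x^{2j} ρ_sc = C_j = (1/(j+1)) C(2j, j) (Catalan numbers) and ∫ x^{2j+1} ρ_sc = 0 (odd monomials vanish by symmetry):
  i = 1 (odd): ∫ x^1 ρ_sc = 0 (vanishes)
  i = 2 (even): a_2 · C_{1} = 2 · 1 = 2
  i = 3 (odd): ∫ x^3 ρ_sc = 0 (vanishes)
  i = 4 (even): a_4 · C_{2} = 2 · 2 = 4

Summing the contributions: ∫_{−2}^{2} p(x) ρ_sc(x) dx = 2 + 4 = 6.


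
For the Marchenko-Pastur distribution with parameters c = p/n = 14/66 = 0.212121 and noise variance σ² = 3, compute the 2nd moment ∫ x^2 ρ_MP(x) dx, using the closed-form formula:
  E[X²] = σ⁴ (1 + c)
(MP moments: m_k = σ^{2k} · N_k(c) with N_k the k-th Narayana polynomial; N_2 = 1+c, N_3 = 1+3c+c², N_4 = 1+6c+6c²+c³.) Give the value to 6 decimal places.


E[X²] = σ⁴ (1 + c) (second MP moment). With σ² = 3 (so σ⁴ = 9) and c = 14/66 = 0.212121: E[X²] = 9 · (1 + 0.212121) = 9 · 1.212121.

So E[X^2] = 10.909091.


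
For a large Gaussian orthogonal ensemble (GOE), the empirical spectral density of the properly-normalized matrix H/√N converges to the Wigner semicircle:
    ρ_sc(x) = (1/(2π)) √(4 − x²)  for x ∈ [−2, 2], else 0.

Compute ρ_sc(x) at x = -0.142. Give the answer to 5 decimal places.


ρ_sc(x) = (1/(2π)) √(4 − x²). With x = -0.142:
  4 − x² = 4 − (-0.142)² = 4 − 0.020164 = 3.979836.
  √(4 − x²) = 1.994953.
  1/(2π) = 0.159155.
  ρ_sc(-0.142) = 0.159155 · 1.994953 = 0.317507.

Rounded to 5 decimal places: ρ_sc(-0.142) ≈ 0.31751.


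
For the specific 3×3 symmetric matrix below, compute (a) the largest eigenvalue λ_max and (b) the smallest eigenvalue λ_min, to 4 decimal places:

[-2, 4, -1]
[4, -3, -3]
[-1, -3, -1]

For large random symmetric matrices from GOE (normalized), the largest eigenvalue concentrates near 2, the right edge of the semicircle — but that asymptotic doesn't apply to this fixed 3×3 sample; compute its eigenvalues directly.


Since M is real symmetric, all three eigenvalues are real; they are the roots of det(λI − M) = λ³ − (tr M) λ² + s λ − det M, where s is the sum of the principal 2×2 minors.
tr M = -2 + (-3) + (-1) = -6.
s = ((-2)·(-3) − 4²) + ((-2)·(-1) − (-1)²) + ((-3)·(-1) − (-3)²) = -10 + 1 + (-6) = -15.
det M (expand along row 1) = (-2)·(-6) − 4·(-7) + (-1)·(-15) = 55.
Characteristic polynomial: λ³ + 6λ² − 15λ − 55 = 0.
Substitute λ = y + (tr M)/3 = y − 2.000000 to remove the quadratic term: y³ + p·y + q = 0 with p = s − (tr M)²/3 = -27.000000 and q = −2(tr M)³/27 + (tr M)·s/3 − det M = -9.000000.
Three real roots ⇒ use the trigonometric (Viète) form: r = 2√(−p/3) = 6.000000, φ = arccos(3q/(p·r)) = arccos(0.166667) = 1.403348 rad.
y_k = r·cos(φ/3 − 2πk/3) for k = 0, 1, 2 gives y = 5.355422, -0.334722, -5.020699.
λ_k = y_k − 2.000000 gives λ = 3.3554, -2.3347, -7.0207 (check: the sum is -6.0000 = tr M).

Hence λ_max = 3.3554 and λ_min = -7.0207.


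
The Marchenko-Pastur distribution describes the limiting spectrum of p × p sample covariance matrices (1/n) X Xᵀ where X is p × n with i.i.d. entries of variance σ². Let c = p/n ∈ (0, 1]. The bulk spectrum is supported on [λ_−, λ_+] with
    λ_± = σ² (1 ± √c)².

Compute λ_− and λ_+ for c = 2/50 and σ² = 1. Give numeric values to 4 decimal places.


c = 2/50 = 0.040000; √c = 0.200000.
λ_− = σ² (1 − √c)² = 1 · (1 − 0.200000)² = 1 · (0.800000)² = 0.640000.
λ_+ = σ² (1 + √c)² = 1 · (1 + 0.200000)² = 1 · (1.200000)² = 1.440000.

Rounded to 4 decimal places: λ_− ≈ 0.6400, λ_+ ≈ 1.4400.


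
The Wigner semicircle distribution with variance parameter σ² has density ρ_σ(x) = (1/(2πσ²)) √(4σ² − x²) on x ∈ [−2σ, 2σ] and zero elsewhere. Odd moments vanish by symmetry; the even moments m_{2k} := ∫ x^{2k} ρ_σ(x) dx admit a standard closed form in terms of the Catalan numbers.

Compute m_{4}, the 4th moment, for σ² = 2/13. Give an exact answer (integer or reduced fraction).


By the scaled semicircle moment identity, m_{2k} = σ^{2k} · C_k with k = 2.
C_2 = (1/(k+1)) · C(2k, k) = (1/3) · C(4, 2) = (1/3) · 6 = 2.
σ^{2k} = (σ²)^k = (2/13)^2 = 4/169.

Therefore m_{4} = σ^{4} · C_2 = (4/169) · 2 = 8/169.


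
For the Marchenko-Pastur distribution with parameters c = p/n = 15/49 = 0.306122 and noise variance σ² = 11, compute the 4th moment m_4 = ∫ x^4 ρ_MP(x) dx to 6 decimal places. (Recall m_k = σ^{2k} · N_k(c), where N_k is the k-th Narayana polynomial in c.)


E[X⁴] = σ⁸ (1 + 6c + 6c² + c³) (fourth MP moment). With σ² = 11 (so σ⁸ = 14641) and c = 15/49 = 0.306122: E[X⁴] = 14641 · (1 + 6·0.306122 + 6·(0.306122)² + (0.306122)³) = 14641 · 3.427687.

So E[X^4] = 50184.771855.


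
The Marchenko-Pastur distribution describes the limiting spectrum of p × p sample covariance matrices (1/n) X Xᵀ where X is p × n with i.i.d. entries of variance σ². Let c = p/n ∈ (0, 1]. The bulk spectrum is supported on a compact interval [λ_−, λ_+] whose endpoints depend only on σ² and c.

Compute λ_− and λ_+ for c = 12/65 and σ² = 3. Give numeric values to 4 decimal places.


c = 12/65 = 0.184615; √c = 0.429669.
λ_− = σ² (1 − √c)² = 3 · (1 − 0.429669)² = 3 · (0.570331)² = 0.975833.
λ_+ = σ² (1 + √c)² = 3 · (1 + 0.429669)² = 3 · (1.429669)² = 6.131860.

Rounded to 4 decimal places: λ_− ≈ 0.9758, λ_+ ≈ 6.1319.


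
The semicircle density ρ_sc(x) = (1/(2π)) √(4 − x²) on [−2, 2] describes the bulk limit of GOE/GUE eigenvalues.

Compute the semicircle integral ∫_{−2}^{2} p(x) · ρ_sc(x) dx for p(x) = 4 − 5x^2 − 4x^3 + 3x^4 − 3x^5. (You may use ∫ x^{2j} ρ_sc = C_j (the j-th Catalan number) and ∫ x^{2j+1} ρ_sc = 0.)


Write p(x) = Σ a_i x^i, split into monomials and integrate each against ρ_sc separately.
Using ∫ x^{2j} ρ_sc = C_j = (1/(j+1)) C(2j, j) (Catalan numbers) and ∫ x^{2j+1} ρ_sc = 0 (odd monomials vanish by symmetry):
  i = 0 (even): a_0 · C_{0} = 4 · 1 = 4
  i = 2 (even): a_2 · C_{1} = -5 · 1 = -5
  i = 3 (odd): ∫ x^3 ρ_sc = 0 (vanishes)
  i = 4 (even): a_4 · C_{2} = 3 · 2 = 6
  i = 5 (odd): ∫ x^5 ρ_sc = 0 (vanishes)

Summing the contributions: ∫_{−2}^{2} p(x) ρ_sc(x) dx = 4 + (-5) + 6 = 5.


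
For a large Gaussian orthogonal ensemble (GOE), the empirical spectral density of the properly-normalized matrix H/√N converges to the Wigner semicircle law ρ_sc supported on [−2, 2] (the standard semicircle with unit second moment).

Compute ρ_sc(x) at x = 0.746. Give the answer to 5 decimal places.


ρ_sc(x) = (1/(2π)) √(4 − x²). With x = 0.746:
  4 − x² = 4 − (0.746)² = 4 − 0.556516 = 3.443484.
  √(4 − x²) = 1.855663.
  1/(2π) = 0.159155.
  ρ_sc(0.746) = 0.159155 · 1.855663 = 0.295338.

Rounded to 5 decimal places: ρ_sc(0.746) ≈ 0.29534.


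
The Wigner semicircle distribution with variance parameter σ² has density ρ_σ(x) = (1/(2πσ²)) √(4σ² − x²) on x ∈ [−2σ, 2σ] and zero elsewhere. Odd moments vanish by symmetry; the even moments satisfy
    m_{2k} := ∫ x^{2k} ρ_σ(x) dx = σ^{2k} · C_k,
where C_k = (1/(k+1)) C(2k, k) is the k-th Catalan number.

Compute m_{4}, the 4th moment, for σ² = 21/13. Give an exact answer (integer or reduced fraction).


By the scaled semicircle moment identity, m_{2k} = σ^{2k} · C_k with k = 2.
C_2 = (1/(k+1)) · C(2k, k) = (1/3) · C(4, 2) = (1/3) · 6 = 2.
σ^{2k} = (σ²)^k = (21/13)^2 = 441/169.

Therefore m_{4} = σ^{4} · C_2 = (441/169) · 2 = 882/169.


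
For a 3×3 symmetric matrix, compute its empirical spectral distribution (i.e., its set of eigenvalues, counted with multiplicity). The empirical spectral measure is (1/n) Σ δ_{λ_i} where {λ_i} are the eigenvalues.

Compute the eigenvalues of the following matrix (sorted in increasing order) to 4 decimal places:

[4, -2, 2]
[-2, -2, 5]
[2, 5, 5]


Since M is real symmetric, all three eigenvalues are real; they are the roots of det(λI − M) = λ³ − (tr M) λ² + s λ − det M, where s is the sum of the principal 2×2 minors.
tr M = 4 + (-2) + 5 = 7.
s = (4·(-2) − (-2)²) + (4·5 − 2²) + ((-2)·5 − 5²) = -12 + 16 + (-35) = -31.
det M (expand along row 1) = 4·(-35) − (-2)·(-20) + 2·(-6) = -192.
Characteristic polynomial: λ³ − 7λ² − 31λ + 192 = 0.
Substitute λ = y + (tr M)/3 = y + 2.333333 to remove the quadratic term: y³ + p·y + q = 0 with p = s − (tr M)²/3 = -47.333333 and q = −2(tr M)³/27 + (tr M)·s/3 − det M = 94.259259.
Three real roots ⇒ use the trigonometric (Viète) form: r = 2√(−p/3) = 7.944250, φ = arccos(3q/(p·r)) = arccos(-0.752013) = 2.421907 rad.
y_k = r·cos(φ/3 − 2πk/3) for k = 0, 1, 2 gives y = 5.493051, 2.223699, -7.716750.
λ_k = y_k + 2.333333 gives λ = 7.8264, 4.5570, -5.3834 (check: the sum is 7.0000 = tr M).

Eigenvalues sorted in increasing order: [-5.3834, 4.5570, 7.8264].


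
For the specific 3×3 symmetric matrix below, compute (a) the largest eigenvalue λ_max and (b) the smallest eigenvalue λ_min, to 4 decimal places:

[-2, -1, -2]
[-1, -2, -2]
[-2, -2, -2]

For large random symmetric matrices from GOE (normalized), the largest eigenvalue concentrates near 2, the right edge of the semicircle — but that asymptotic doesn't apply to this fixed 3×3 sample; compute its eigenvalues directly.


Since M is real symmetric, all three eigenvalues are real; they are the roots of det(λI − M) = λ³ − (tr M) λ² + s λ − det M, where s is the sum of the principal 2×2 minors.
tr M = -2 + (-2) + (-2) = -6.
s = ((-2)·(-2) − (-1)²) + ((-2)·(-2) − (-2)²) + ((-2)·(-2) − (-2)²) = 3 + 0 + 0 = 3.
det M (expand along row 1) = (-2)·0 − (-1)·(-2) + (-2)·(-2) = 2.
Characteristic polynomial: λ³ + 6λ² + 3λ − 2 = 0.
Substitute λ = y + (tr M)/3 = y − 2.000000 to remove the quadratic term: y³ + p·y + q = 0 with p = s − (tr M)²/3 = -9.000000 and q = −2(tr M)³/27 + (tr M)·s/3 − det M = 8.000000.
Three real roots ⇒ use the trigonometric (Viète) form: r = 2√(−p/3) = 3.464102, φ = arccos(3q/(p·r)) = arccos(-0.769800) = 2.449325 rad.
y_k = r·cos(φ/3 − 2πk/3) for k = 0, 1, 2 gives y = 2.372281, 1.000000, -3.372281.
λ_k = y_k − 2.000000 gives λ = 0.3723, -1.0000, -5.3723 (check: the sum is -6.0000 = tr M).

Hence λ_max = 0.3723 and λ_min = -5.3723.


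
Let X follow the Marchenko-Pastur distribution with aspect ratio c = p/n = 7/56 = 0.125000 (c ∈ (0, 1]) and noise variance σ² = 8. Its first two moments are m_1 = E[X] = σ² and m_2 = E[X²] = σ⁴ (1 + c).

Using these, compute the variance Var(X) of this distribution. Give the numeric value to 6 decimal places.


m_1 = E[X] = σ² = 8, so m_1² = 64.
m_2 = E[X²] = σ⁴ (1 + c) = 64 · (1 + 0.125000) = 64 · 1.125000 = 72.000000.
(Note m_2 − m_1² simplifies to c · σ⁴ = 0.125000 · 64.)

Var(X) = m_2 − m_1² = 72.000000 − 64 = 8.000000.


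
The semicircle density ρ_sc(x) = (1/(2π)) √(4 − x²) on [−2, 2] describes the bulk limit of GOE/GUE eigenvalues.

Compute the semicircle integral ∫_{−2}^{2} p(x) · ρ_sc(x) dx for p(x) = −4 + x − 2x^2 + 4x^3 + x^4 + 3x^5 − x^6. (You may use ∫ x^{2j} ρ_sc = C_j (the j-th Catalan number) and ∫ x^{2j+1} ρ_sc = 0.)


Write p(x) = Σ a_i x^i, split into monomials and integrate each against ρ_sc separately.
Using ∫ x^{2j} ρ_sc = C_j = (1/(j+1)) C(2j, j) (Catalan numbers) and ∫ x^{2j+1} ρ_sc = 0 (odd monomials vanish by symmetry):
  i = 0 (even): a_0 · C_{0} = -4 · 1 = -4
  i = 1 (odd): ∫ x^1 ρ_sc = 0 (vanishes)
  i = 2 (even): a_2 · C_{1} = -2 · 1 = -2
  i = 3 (odd): ∫ x^3 ρ_sc = 0 (vanishes)
  i = 4 (even): a_4 · C_{2} = 1 · 2 = 2
  i = 5 (odd): ∫ x^5 ρ_sc = 0 (vanishes)
  i = 6 (even): a_6 · C_{3} = -1 · 5 = -5

Summing the contributions: ∫_{−2}^{2} p(x) ρ_sc(x) dx = (-4) + (-2) + 2 + (-5) = -9.


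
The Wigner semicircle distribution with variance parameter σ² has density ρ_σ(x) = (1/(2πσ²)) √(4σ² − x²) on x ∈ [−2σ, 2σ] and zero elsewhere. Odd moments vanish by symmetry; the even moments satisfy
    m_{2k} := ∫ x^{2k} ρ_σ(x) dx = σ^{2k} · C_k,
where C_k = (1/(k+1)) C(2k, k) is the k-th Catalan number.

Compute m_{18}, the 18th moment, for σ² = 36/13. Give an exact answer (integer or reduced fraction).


By the scaled semicircle moment identity, m_{2k} = σ^{2k} · C_k with k = 9.
C_9 = (1/(k+1)) · C(2k, k) = (1/10) · C(18, 9) = (1/10) · 48620 = 4862.
σ^{2k} = (σ²)^k = (36/13)^9 = 101559956668416/10604499373.

Therefore m_{18} = σ^{18} · C_9 = (101559956668416/10604499373) · 4862 = 37983423793987584/815730721.


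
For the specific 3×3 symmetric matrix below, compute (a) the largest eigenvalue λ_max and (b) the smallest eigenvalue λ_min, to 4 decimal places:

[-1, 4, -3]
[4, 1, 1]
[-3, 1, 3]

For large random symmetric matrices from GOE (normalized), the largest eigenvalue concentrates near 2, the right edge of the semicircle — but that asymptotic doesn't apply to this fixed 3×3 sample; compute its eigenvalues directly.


Since M is real symmetric, all three eigenvalues are real; they are the roots of det(λI − M) = λ³ − (tr M) λ² + s λ − det M, where s is the sum of the principal 2×2 minors.
tr M = -1 + 1 + 3 = 3.
s = ((-1)·1 − 4²) + ((-1)·3 − (-3)²) + (1·3 − 1²) = -17 + (-12) + 2 = -27.
det M (expand along row 1) = (-1)·2 − 4·15 + (-3)·7 = -83.
Characteristic polynomial: λ³ − 3λ² − 27λ + 83 = 0.
Substitute λ = y + (tr M)/3 = y + 1.000000 to remove the quadratic term: y³ + p·y + q = 0 with p = s − (tr M)²/3 = -30.000000 and q = −2(tr M)³/27 + (tr M)·s/3 − det M = 54.000000.
Three real roots ⇒ use the trigonometric (Viète) form: r = 2√(−p/3) = 6.324555, φ = arccos(3q/(p·r)) = arccos(-0.853815) = 2.594067 rad.
y_k = r·cos(φ/3 − 2πk/3) for k = 0, 1, 2 gives y = 4.103858, 2.115656, -6.219514.
λ_k = y_k + 1.000000 gives λ = 5.1039, 3.1157, -5.2195 (check: the sum is 3.0000 = tr M).

Hence λ_max = 5.1039 and λ_min = -5.2195.


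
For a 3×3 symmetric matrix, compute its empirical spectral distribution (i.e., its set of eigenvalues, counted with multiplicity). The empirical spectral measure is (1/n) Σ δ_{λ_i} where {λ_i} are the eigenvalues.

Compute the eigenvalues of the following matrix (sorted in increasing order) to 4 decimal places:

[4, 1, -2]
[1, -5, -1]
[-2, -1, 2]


Since M is real symmetric, all three eigenvalues are real; they are the roots of det(λI − M) = λ³ − (tr M) λ² + s λ − det M, where s is the sum of the principal 2×2 minors.
tr M = 4 + (-5) + 2 = 1.
s = (4·(-5) − 1²) + (4·2 − (-2)²) + ((-5)·2 − (-1)²) = -21 + 4 + (-11) = -28.
det M (expand along row 1) = 4·(-11) − 1·0 + (-2)·(-11) = -22.
Characteristic polynomial: λ³ − λ² − 28λ + 22 = 0.
Substitute λ = y + (tr M)/3 = y + 0.333333 to remove the quadratic term: y³ + p·y + q = 0 with p = s − (tr M)²/3 = -28.333333 and q = −2(tr M)³/27 + (tr M)·s/3 − det M = 12.592593.
Three real roots ⇒ use the trigonometric (Viète) form: r = 2√(−p/3) = 6.146363, φ = arccos(3q/(p·r)) = arccos(-0.216930) = 1.789465 rad.
y_k = r·cos(φ/3 − 2πk/3) for k = 0, 1, 2 gives y = 5.084968, 0.447610, -5.532578.
λ_k = y_k + 0.333333 gives λ = 5.4183, 0.7809, -5.1992 (check: the sum is 1.0000 = tr M).

Eigenvalues sorted in increasing order: [-5.1992, 0.7809, 5.4183].


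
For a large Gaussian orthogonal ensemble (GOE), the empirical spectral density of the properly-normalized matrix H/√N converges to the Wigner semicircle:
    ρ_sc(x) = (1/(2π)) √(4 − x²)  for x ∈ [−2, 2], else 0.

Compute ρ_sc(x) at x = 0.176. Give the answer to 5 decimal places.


ρ_sc(x) = (1/(2π)) √(4 − x²). With x = 0.176:
  4 − x² = 4 − (0.176)² = 4 − 0.030976 = 3.969024.
  √(4 − x²) = 1.992241.
  1/(2π) = 0.159155.
  ρ_sc(0.176) = 0.159155 · 1.992241 = 0.317075.

Rounded to 5 decimal places: ρ_sc(0.176) ≈ 0.31707.


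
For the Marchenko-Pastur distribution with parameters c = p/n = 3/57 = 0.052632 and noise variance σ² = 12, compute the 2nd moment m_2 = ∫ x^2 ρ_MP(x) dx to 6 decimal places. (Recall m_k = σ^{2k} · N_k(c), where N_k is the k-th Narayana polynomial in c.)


E[X²] = σ⁴ (1 + c) (second MP moment). With σ² = 12 (so σ⁴ = 144) and c = 3/57 = 0.052632: E[X²] = 144 · (1 + 0.052632) = 144 · 1.052632.

So E[X^2] = 151.578947.


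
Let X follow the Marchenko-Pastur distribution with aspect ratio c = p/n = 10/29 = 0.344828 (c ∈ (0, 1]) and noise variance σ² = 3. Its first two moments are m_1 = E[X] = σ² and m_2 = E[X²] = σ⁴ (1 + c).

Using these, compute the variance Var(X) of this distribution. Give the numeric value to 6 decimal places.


m_1 = E[X] = σ² = 3, so m_1² = 9.
m_2 = E[X²] = σ⁴ (1 + c) = 9 · (1 + 0.344828) = 9 · 1.344828 = 12.103448.
(Note m_2 − m_1² simplifies to c · σ⁴ = 0.344828 · 9.)

Var(X) = m_2 − m_1² = 12.103448 − 9 = 3.103448.


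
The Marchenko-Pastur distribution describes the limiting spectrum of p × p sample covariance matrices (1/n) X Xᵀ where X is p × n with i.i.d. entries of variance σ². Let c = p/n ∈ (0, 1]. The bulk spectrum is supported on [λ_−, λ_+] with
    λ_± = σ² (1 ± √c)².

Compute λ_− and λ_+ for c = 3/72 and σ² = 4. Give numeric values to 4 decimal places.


c = 3/72 = 0.041667; √c = 0.204124.
λ_− = σ² (1 − √c)² = 4 · (1 − 0.204124)² = 4 · (0.795876)² = 2.533674.
λ_+ = σ² (1 + √c)² = 4 · (1 + 0.204124)² = 4 · (1.204124)² = 5.799660.

Rounded to 4 decimal places: λ_− ≈ 2.5337, λ_+ ≈ 5.7997.


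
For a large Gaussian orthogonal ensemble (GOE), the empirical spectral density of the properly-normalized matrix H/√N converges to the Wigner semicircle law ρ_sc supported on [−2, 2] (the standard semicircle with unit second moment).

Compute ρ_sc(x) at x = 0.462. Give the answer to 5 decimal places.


ρ_sc(x) = (1/(2π)) √(4 − x²). With x = 0.462:
  4 − x² = 4 − (0.462)² = 4 − 0.213444 = 3.786556.
  √(4 − x²) = 1.945908.
  1/(2π) = 0.159155.
  ρ_sc(0.462) = 0.159155 · 1.945908 = 0.309701.

Rounded to 5 decimal places: ρ_sc(0.462) ≈ 0.30970.


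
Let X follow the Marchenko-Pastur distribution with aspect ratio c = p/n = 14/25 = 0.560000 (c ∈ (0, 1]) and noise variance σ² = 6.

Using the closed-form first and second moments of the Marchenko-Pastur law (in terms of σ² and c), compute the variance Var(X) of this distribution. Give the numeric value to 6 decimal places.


Recall the MP moments m_1 = E[X] = σ² and m_2 = E[X²] = σ⁴ (1 + c).
m_1 = E[X] = σ² = 6, so m_1² = 36.
m_2 = E[X²] = σ⁴ (1 + c) = 36 · (1 + 0.560000) = 36 · 1.560000 = 56.160000.
(Note m_2 − m_1² simplifies to c · σ⁴ = 0.560000 · 36.)

Var(X) = m_2 − m_1² = 56.160000 − 36 = 20.160000.


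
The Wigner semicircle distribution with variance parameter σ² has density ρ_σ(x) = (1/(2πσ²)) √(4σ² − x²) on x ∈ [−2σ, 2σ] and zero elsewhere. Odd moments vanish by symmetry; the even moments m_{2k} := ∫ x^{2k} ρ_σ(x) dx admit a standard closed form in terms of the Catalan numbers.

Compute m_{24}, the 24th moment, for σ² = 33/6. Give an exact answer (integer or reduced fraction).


By the scaled semicircle moment identity, m_{2k} = σ^{2k} · C_k with k = 12.
C_12 = (1/(k+1)) · C(2k, k) = (1/13) · C(24, 12) = (1/13) · 2704156 = 208012.
σ^{2k} = (σ²)^k = (33/6)^12 = 3138428376721/4096.

Therefore m_{24} = σ^{24} · C_12 = (3138428376721/4096) · 208012 = 163207690874622163/1024.


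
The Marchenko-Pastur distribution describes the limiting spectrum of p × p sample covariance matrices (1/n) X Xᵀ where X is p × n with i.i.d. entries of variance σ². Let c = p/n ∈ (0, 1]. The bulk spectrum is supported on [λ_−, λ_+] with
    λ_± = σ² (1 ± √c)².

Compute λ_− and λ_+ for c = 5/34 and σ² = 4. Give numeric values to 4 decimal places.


c = 5/34 = 0.147059; √c = 0.383482.
λ_− = σ² (1 − √c)² = 4 · (1 − 0.383482)² = 4 · (0.616518)² = 1.520375.
λ_+ = σ² (1 + √c)² = 4 · (1 + 0.383482)² = 4 · (1.383482)² = 7.656095.

Rounded to 4 decimal places: λ_− ≈ 1.5204, λ_+ ≈ 7.6561.


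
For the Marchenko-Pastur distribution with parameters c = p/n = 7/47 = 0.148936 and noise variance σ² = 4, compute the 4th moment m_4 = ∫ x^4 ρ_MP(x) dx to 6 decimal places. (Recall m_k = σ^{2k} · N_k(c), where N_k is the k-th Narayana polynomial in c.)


E[X⁴] = σ⁸ (1 + 6c + 6c² + c³) (fourth MP moment). With σ² = 4 (so σ⁸ = 256) and c = 7/47 = 0.148936: E[X⁴] = 256 · (1 + 6·0.148936 + 6·(0.148936)² + (0.148936)³) = 256 · 2.030013.

So E[X^4] = 519.683230.


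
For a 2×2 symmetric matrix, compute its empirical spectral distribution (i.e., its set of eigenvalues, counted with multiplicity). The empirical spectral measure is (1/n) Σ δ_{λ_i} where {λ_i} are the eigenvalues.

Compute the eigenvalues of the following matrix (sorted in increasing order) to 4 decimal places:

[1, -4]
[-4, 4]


Since M is real symmetric, both eigenvalues are real; they are the roots of det(λI − M) = λ² − (tr M) λ + det M.
tr M = 1 + 4 = 5.
det M = 1·4 − (-4)² = 4 − 16 = -12.
Characteristic polynomial: λ² − 5λ − 12 = 0.
Discriminant Δ = (tr M)² − 4·det M = 25 − (-48) = 73; √Δ = 8.544004.
λ = (tr M ± √Δ)/2 = (5 ± 8.544004)/2, giving (tr M − √Δ)/2 = -1.7720 and (tr M + √Δ)/2 = 6.7720.

Eigenvalues sorted in increasing order: [-1.7720, 6.7720].


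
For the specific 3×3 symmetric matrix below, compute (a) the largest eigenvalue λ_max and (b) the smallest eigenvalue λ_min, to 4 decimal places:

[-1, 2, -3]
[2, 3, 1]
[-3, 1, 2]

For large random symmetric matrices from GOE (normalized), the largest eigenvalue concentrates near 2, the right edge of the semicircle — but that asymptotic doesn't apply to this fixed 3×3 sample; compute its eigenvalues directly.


Since M is real symmetric, all three eigenvalues are real; they are the roots of det(λI − M) = λ³ − (tr M) λ² + s λ − det M, where s is the sum of the principal 2×2 minors.
tr M = -1 + 3 + 2 = 4.
s = ((-1)·3 − 2²) + ((-1)·2 − (-3)²) + (3·2 − 1²) = -7 + (-11) + 5 = -13.
det M (expand along row 1) = (-1)·5 − 2·7 + (-3)·11 = -52.
Characteristic polynomial: λ³ − 4λ² − 13λ + 52 = 0.
Substitute λ = y + (tr M)/3 = y + 1.333333 to remove the quadratic term: y³ + p·y + q = 0 with p = s − (tr M)²/3 = -18.333333 and q = −2(tr M)³/27 + (tr M)·s/3 − det M = 29.925926.
Three real roots ⇒ use the trigonometric (Viète) form: r = 2√(−p/3) = 4.944132, φ = arccos(3q/(p·r)) = arccos(-0.990461) = 3.003359 rad.
y_k = r·cos(φ/3 − 2πk/3) for k = 0, 1, 2 gives y = 2.666667, 2.272218, -4.938885.
λ_k = y_k + 1.333333 gives λ = 4.0000, 3.6056, -3.6056 (check: the sum is 4.0000 = tr M).

Hence λ_max = 4.0000 and λ_min = -3.6056.


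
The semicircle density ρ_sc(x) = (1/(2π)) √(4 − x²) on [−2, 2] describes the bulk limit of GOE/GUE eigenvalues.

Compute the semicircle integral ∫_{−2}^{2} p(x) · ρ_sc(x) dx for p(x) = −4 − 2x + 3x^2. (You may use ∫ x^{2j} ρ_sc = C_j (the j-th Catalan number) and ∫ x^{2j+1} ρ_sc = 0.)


Write p(x) = Σ a_i x^i, split into monomials and integrate each against ρ_sc separately.
Using ∫ x^{2j} ρ_sc = C_j = (1/(j+1)) C(2j, j) (Catalan numbers) and ∫ x^{2j+1} ρ_sc = 0 (odd monomials vanish by symmetry):
  i = 0 (even): a_0 · C_{0} = -4 · 1 = -4
  i = 1 (odd): ∫ x^1 ρ_sc = 0 (vanishes)
  i = 2 (even): a_2 · C_{1} = 3 · 1 = 3

Summing the contributions: ∫_{−2}^{2} p(x) ρ_sc(x) dx = (-4) + 3 = -1.


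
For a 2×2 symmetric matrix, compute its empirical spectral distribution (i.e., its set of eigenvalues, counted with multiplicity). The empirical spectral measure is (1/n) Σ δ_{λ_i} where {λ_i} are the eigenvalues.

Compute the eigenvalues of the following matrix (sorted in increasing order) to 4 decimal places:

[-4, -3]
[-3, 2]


Since M is real symmetric, both eigenvalues are real; they are the roots of det(λI − M) = λ² − (tr M) λ + det M.
tr M = -4 + 2 = -2.
det M = (-4)·2 − (-3)² = -8 − 9 = -17.
Characteristic polynomial: λ² + 2λ − 17 = 0.
Discriminant Δ = (tr M)² − 4·det M = 4 − (-68) = 72; √Δ = 8.485281.
λ = (tr M ± √Δ)/2 = (-2 ± 8.485281)/2, giving (tr M − √Δ)/2 = -5.2426 and (tr M + √Δ)/2 = 3.2426.

Eigenvalues sorted in increasing order: [-5.2426, 3.2426].


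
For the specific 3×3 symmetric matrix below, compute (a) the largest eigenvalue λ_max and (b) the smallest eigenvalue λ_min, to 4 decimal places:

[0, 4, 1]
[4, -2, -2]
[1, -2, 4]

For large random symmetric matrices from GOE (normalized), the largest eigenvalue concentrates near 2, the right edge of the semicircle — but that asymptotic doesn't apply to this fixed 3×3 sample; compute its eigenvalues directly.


Since M is real symmetric, all three eigenvalues are real; they are the roots of det(λI − M) = λ³ − (tr M) λ² + s λ − det M, where s is the sum of the principal 2×2 minors.
tr M = 0 + (-2) + 4 = 2.
s = (0·(-2) − 4²) + (0·4 − 1²) + ((-2)·4 − (-2)²) = -16 + (-1) + (-12) = -29.
det M (expand along row 1) = 0·(-12) − 4·18 + 1·(-6) = -78.
Characteristic polynomial: λ³ − 2λ² − 29λ + 78 = 0.
Substitute λ = y + (tr M)/3 = y + 0.666667 to remove the quadratic term: y³ + p·y + q = 0 with p = s − (tr M)²/3 = -30.333333 and q = −2(tr M)³/27 + (tr M)·s/3 − det M = 58.074074.
Three real roots ⇒ use the trigonometric (Viète) form: r = 2√(−p/3) = 6.359595, φ = arccos(3q/(p·r)) = arccos(-0.903138) = 2.697819 rad.
y_k = r·cos(φ/3 − 2πk/3) for k = 0, 1, 2 gives y = 3.956809, 2.333333, -6.290142.
λ_k = y_k + 0.666667 gives λ = 4.6235, 3.0000, -5.6235 (check: the sum is 2.0000 = tr M).

Hence λ_max = 4.6235 and λ_min = -5.6235.


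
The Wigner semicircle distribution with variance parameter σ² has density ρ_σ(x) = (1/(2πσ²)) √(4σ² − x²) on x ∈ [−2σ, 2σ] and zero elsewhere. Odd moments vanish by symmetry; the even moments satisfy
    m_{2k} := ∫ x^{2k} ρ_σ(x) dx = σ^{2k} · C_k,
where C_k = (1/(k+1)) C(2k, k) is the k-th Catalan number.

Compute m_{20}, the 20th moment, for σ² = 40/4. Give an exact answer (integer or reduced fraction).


By the scaled semicircle moment identity, m_{2k} = σ^{2k} · C_k with k = 10.
C_10 = (1/(k+1)) · C(2k, k) = (1/11) · C(20, 10) = (1/11) · 184756 = 16796.
σ^{2k} = (σ²)^k = (40/4)^10 = 10000000000.

Therefore m_{20} = σ^{20} · C_10 = 10000000000 · 16796 = 167960000000000.


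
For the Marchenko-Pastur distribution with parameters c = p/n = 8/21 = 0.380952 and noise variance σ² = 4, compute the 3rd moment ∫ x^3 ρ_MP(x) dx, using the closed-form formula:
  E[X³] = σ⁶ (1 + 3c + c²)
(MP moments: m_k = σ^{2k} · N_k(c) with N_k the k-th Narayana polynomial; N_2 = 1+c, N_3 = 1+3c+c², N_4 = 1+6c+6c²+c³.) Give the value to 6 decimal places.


E[X³] = σ⁶ (1 + 3c + c²) (third MP moment). With σ² = 4 (so σ⁶ = 64) and c = 8/21 = 0.380952: E[X³] = 64 · (1 + 3·0.380952 + (0.380952)²) = 64 · 2.287982.

So E[X^3] = 146.430839.


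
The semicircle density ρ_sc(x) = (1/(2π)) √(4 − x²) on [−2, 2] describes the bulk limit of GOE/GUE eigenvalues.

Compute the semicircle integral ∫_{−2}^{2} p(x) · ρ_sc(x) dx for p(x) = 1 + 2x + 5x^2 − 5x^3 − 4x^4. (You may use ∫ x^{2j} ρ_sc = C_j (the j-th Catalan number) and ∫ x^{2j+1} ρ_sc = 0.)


Write p(x) = Σ a_i x^i, split into monomials and integrate each against ρ_sc separately.
Using ∫ x^{2j} ρ_sc = C_j = (1/(j+1)) C(2j, j) (Catalan numbers) and ∫ x^{2j+1} ρ_sc = 0 (odd monomials vanish by symmetry):
  i = 0 (even): a_0 · C_{0} = 1 · 1 = 1
  i = 1 (odd): ∫ x^1 ρ_sc = 0 (vanishes)
  i = 2 (even): a_2 · C_{1} = 5 · 1 = 5
  i = 3 (odd): ∫ x^3 ρ_sc = 0 (vanishes)
  i = 4 (even): a_4 · C_{2} = -4 · 2 = -8

Summing the contributions: ∫_{−2}^{2} p(x) ρ_sc(x) dx = 1 + 5 + (-8) = -2.


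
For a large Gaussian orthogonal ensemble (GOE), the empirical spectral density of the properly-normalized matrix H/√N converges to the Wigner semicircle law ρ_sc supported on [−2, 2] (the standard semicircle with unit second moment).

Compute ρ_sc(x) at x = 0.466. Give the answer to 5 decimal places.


ρ_sc(x) = (1/(2π)) √(4 − x²). With x = 0.466:
  4 − x² = 4 − (0.466)² = 4 − 0.217156 = 3.782844.
  √(4 − x²) = 1.944953.
  1/(2π) = 0.159155.
  ρ_sc(0.466) = 0.159155 · 1.944953 = 0.309549.

Rounded to 5 decimal places: ρ_sc(0.466) ≈ 0.30955.


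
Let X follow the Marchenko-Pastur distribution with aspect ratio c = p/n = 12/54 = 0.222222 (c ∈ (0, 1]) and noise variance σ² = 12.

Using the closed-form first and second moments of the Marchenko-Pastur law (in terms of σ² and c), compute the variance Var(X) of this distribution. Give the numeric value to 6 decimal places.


Recall the MP moments m_1 = E[X] = σ² and m_2 = E[X²] = σ⁴ (1 + c).
m_1 = E[X] = σ² = 12, so m_1² = 144.
m_2 = E[X²] = σ⁴ (1 + c) = 144 · (1 + 0.222222) = 144 · 1.222222 = 176.000000.
(Note m_2 − m_1² simplifies to c · σ⁴ = 0.222222 · 144.)

Var(X) = m_2 − m_1² = 176.000000 − 144 = 32.000000.


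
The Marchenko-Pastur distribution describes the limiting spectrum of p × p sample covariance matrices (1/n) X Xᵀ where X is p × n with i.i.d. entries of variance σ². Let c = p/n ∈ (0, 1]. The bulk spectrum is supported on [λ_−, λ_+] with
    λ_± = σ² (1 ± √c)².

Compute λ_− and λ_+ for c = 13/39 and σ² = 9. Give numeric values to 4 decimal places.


c = 13/39 = 0.333333; √c = 0.577350.
λ_− = σ² (1 − √c)² = 9 · (1 − 0.577350)² = 9 · (0.422650)² = 1.607695.
λ_+ = σ² (1 + √c)² = 9 · (1 + 0.577350)² = 9 · (1.577350)² = 22.392305.

Rounded to 4 decimal places: λ_− ≈ 1.6077, λ_+ ≈ 22.3923.


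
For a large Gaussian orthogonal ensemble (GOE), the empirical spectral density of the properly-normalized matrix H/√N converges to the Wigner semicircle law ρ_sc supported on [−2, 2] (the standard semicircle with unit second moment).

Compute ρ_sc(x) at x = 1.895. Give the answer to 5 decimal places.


ρ_sc(x) = (1/(2π)) √(4 − x²). With x = 1.895:
  4 − x² = 4 − (1.895)² = 4 − 3.591025 = 0.408975.
  √(4 − x²) = 0.639512.
  1/(2π) = 0.159155.
  ρ_sc(1.895) = 0.159155 · 0.639512 = 0.101781.

Rounded to 5 decimal places: ρ_sc(1.895) ≈ 0.10178.


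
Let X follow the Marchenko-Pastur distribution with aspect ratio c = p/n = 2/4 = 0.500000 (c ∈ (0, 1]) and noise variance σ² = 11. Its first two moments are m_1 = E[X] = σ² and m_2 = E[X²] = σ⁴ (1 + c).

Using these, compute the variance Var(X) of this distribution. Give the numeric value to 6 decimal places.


m_1 = E[X] = σ² = 11, so m_1² = 121.
m_2 = E[X²] = σ⁴ (1 + c) = 121 · (1 + 0.500000) = 121 · 1.500000 = 181.500000.
(Note m_2 − m_1² simplifies to c · σ⁴ = 0.500000 · 121.)

Var(X) = m_2 − m_1² = 181.500000 − 121 = 60.500000.


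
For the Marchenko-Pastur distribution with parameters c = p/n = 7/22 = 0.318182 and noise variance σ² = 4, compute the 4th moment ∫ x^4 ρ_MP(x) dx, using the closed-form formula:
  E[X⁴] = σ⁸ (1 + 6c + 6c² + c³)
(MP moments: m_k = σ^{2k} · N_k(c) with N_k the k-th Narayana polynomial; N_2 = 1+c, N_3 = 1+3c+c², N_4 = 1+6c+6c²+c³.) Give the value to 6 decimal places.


E[X⁴] = σ⁸ (1 + 6c + 6c² + c³) (fourth MP moment). With σ² = 4 (so σ⁸ = 256) and c = 7/22 = 0.318182: E[X⁴] = 256 · (1 + 6·0.318182 + 6·(0.318182)² + (0.318182)³) = 256 · 3.548742.

So E[X^4] = 908.477836.


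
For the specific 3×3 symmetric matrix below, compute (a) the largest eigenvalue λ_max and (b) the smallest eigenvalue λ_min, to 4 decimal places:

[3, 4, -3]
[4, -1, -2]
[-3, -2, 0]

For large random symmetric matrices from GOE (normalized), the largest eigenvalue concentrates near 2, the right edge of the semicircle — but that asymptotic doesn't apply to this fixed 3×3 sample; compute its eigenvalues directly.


Since M is real symmetric, all three eigenvalues are real; they are the roots of det(λI − M) = λ³ − (tr M) λ² + s λ − det M, where s is the sum of the principal 2×2 minors.
tr M = 3 + (-1) + 0 = 2.
s = (3·(-1) − 4²) + (3·0 − (-3)²) + ((-1)·0 − (-2)²) = -19 + (-9) + (-4) = -32.
det M (expand along row 1) = 3·(-4) − 4·(-6) + (-3)·(-11) = 45.
Characteristic polynomial: λ³ − 2λ² − 32λ − 45 = 0.
Substitute λ = y + (tr M)/3 = y + 0.666667 to remove the quadratic term: y³ + p·y + q = 0 with p = s − (tr M)²/3 = -33.333333 and q = −2(tr M)³/27 + (tr M)·s/3 − det M = -66.925926.
Three real roots ⇒ use the trigonometric (Viète) form: r = 2√(−p/3) = 6.666667, φ = arccos(3q/(p·r)) = arccos(0.903500) = 0.442929 rad.
y_k = r·cos(φ/3 − 2πk/3) for k = 0, 1, 2 gives y = 6.594137, -2.447744, -4.146393.
λ_k = y_k + 0.666667 gives λ = 7.2608, -1.7811, -3.4797 (check: the sum is 2.0000 = tr M).

Hence λ_max = 7.2608 and λ_min = -3.4797.
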